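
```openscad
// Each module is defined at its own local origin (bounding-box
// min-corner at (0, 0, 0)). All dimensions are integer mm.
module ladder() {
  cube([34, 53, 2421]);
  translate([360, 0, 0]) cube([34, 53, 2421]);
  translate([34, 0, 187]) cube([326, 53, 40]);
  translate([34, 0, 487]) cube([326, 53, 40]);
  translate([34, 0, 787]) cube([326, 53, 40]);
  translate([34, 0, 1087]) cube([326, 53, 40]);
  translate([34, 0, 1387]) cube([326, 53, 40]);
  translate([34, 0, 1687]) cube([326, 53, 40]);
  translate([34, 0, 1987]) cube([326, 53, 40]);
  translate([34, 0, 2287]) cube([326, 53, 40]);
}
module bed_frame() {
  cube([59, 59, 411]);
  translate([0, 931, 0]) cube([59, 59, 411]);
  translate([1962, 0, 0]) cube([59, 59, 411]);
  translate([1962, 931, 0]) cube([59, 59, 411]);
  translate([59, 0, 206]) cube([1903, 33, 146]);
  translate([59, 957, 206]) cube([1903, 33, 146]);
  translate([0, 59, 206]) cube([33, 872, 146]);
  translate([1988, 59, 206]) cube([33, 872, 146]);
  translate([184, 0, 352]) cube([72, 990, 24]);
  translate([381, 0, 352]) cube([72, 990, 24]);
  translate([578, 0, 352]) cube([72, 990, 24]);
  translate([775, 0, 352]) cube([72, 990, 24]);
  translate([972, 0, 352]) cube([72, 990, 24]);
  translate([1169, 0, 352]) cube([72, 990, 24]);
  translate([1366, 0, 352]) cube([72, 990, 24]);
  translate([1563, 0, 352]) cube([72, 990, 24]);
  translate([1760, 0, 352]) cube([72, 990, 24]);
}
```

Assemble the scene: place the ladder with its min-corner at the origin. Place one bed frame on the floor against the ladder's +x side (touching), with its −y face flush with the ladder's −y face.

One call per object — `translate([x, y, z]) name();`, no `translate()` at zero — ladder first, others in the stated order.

ladder();
translate([394, 0, 0]) bed_frame();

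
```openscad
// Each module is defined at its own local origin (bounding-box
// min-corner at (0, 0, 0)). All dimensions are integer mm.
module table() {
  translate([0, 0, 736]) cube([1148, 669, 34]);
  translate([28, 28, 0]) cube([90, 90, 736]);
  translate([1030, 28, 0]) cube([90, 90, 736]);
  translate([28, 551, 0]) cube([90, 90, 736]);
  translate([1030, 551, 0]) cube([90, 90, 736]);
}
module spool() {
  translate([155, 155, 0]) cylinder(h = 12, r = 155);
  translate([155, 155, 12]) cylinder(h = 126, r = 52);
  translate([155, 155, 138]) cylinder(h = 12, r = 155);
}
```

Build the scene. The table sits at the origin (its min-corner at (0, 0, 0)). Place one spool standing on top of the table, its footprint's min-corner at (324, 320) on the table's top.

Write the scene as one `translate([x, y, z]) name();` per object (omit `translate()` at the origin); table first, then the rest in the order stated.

table();
translate([324, 320, 770]) spool();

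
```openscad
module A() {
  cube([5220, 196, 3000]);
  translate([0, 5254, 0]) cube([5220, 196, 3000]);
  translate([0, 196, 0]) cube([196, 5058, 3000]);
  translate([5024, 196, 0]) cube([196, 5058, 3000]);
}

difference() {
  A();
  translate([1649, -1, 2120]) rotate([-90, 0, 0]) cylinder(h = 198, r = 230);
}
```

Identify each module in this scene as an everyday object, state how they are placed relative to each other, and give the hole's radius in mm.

The subtracted cylinder has r = 230 mm.

A is a house frame. The house frame has a circular hole through its front wall. The hole's radius is 230 mm.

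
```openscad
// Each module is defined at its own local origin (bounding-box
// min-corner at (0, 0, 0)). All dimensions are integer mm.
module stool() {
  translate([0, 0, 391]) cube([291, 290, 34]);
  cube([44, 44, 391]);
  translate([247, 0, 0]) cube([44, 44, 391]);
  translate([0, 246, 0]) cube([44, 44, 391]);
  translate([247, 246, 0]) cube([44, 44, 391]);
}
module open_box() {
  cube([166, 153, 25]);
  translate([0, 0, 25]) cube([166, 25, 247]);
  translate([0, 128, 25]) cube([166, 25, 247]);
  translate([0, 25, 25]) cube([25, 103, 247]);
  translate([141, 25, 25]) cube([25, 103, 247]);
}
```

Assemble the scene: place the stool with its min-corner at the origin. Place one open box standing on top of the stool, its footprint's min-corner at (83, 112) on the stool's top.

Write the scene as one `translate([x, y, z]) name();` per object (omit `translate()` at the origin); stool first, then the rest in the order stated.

stool();
translate([83, 112, 425]) open_box();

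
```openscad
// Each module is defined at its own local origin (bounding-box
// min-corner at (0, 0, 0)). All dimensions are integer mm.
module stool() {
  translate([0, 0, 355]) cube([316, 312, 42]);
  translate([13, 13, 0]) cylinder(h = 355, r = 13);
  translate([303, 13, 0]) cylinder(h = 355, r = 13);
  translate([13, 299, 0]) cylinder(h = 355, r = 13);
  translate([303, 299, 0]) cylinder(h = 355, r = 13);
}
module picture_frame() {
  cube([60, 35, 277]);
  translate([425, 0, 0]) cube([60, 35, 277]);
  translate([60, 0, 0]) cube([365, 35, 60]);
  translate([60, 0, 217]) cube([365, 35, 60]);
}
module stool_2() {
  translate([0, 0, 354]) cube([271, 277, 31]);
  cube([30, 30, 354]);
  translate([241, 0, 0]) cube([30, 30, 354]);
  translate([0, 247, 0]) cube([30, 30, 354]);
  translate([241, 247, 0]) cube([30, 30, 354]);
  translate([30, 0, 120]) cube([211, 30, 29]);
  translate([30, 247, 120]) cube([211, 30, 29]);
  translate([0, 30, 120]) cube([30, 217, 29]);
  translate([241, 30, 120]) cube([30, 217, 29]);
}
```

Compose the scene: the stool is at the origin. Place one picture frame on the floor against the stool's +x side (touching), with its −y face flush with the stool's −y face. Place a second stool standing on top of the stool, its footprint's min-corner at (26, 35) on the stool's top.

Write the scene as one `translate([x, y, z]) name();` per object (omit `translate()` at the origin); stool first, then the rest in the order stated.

stool();
translate([316, 0, 0]) picture_frame();
translate([26, 35, 397]) stool_2();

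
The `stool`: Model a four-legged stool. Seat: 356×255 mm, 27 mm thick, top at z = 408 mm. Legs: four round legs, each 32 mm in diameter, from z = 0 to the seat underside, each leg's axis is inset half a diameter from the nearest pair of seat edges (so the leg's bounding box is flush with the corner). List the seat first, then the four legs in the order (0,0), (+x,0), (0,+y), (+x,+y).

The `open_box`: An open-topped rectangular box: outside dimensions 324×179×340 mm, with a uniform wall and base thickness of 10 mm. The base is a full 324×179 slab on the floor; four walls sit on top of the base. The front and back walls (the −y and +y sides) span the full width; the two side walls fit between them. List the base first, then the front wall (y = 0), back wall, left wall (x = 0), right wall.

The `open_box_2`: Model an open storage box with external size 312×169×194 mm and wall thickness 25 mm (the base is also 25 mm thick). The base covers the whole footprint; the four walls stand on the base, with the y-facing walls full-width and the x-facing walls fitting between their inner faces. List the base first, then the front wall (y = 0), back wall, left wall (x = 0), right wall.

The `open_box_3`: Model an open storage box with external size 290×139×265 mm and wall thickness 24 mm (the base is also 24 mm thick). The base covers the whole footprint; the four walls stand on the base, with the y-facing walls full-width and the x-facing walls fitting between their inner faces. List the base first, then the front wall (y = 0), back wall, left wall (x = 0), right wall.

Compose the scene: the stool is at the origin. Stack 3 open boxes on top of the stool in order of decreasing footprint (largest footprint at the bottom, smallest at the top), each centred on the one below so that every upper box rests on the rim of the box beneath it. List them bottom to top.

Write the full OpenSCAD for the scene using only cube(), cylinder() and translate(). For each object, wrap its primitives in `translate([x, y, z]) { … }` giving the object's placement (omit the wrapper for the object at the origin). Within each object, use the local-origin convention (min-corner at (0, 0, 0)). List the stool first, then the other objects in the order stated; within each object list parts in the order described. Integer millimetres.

translate([0, 0, 381]) cube([356, 255, 27]);
translate([16, 16, 0]) cylinder(h = 381, r = 16);
translate([340, 16, 0]) cylinder(h = 381, r = 16);
translate([16, 239, 0]) cylinder(h = 381, r = 16);
translate([340, 239, 0]) cylinder(h = 381, r = 16);
translate([16, 38, 408]) {
  cube([324, 179, 10]);
  translate([0, 0, 10]) cube([324, 10, 330]);
  translate([0, 169, 10]) cube([324, 10, 330]);
  translate([0, 10, 10]) cube([10, 159, 330]);
  translate([314, 10, 10]) cube([10, 159, 330]);
}
translate([22, 43, 748]) {
  cube([312, 169, 25]);
  translate([0, 0, 25]) cube([312, 25, 169]);
  translate([0, 144, 25]) cube([312, 25, 169]);
  translate([0, 25, 25]) cube([25, 119, 169]);
  translate([287, 25, 25]) cube([25, 119, 169]);
}
translate([33, 58, 942]) {
  cube([290, 139, 24]);
  translate([0, 0, 24]) cube([290, 24, 241]);
  translate([0, 115, 24]) cube([290, 24, 241]);
  translate([0, 24, 24]) cube([24, 91, 241]);
  translate([266, 24, 24]) cube([24, 91, 241]);
}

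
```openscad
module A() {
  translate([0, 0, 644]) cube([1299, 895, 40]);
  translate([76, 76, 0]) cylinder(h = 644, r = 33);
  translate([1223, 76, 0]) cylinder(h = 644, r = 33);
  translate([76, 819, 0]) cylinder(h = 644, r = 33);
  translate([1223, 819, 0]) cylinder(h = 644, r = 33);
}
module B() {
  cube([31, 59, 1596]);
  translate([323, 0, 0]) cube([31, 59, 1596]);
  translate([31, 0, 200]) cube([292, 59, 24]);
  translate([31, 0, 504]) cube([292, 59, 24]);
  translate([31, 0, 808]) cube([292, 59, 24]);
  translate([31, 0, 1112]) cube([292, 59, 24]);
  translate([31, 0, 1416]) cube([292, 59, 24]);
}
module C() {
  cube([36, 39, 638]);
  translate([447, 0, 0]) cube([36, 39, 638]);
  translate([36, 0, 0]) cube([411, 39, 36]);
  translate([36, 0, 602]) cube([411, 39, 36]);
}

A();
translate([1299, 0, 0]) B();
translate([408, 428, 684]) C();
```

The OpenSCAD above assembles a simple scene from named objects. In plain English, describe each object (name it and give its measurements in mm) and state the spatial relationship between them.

A is a rectangular dining table. The top is 1299×895×40 mm with its upper surface at z = 684 mm. It stands on four round legs of 66 mm diameter, each leg's bounding box inset 43 mm from the nearest pair of top edges, running from the floor to the underside of the top.

B is a straight ladder. Two 31×59 mm vertical rails, 1596 mm tall, stand 354 mm apart (outside-to-outside) with their front faces coplanar on the −y side. 5 rungs, each 59 mm deep and 24 mm tall, span between the inner faces of the rails, front faces flush with the rails. The lowest rung's underside is at z = 200 mm and rungs are spaced 304 mm apart (underside to underside).

C is a rectangular picture frame lying in the x–z plane (depth along y). The opening is 411 mm wide (x) by 566 mm tall (z), surrounded by a border 36 mm wide on all four sides. The frame is 39 mm deep and is made of two full-height vertical stiles with two horizontal rails fitted between them.

The ladder is against the table's +x side, with their −y faces flush. The picture frame is on top of the table, centred.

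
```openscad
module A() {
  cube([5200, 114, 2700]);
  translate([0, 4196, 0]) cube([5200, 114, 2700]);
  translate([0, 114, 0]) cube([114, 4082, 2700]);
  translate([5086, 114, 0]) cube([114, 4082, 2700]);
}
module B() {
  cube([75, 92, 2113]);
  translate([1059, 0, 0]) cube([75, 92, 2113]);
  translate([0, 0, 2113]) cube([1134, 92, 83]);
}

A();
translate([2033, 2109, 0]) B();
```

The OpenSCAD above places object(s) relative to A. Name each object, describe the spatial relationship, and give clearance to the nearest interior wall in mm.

Clearances: x = 1919, y = 1995; minimum 1919 mm.

A is a house frame. B is a door frame. The door frame sits inside the house frame, centred. The clearance to the nearest interior wall is 1919 mm.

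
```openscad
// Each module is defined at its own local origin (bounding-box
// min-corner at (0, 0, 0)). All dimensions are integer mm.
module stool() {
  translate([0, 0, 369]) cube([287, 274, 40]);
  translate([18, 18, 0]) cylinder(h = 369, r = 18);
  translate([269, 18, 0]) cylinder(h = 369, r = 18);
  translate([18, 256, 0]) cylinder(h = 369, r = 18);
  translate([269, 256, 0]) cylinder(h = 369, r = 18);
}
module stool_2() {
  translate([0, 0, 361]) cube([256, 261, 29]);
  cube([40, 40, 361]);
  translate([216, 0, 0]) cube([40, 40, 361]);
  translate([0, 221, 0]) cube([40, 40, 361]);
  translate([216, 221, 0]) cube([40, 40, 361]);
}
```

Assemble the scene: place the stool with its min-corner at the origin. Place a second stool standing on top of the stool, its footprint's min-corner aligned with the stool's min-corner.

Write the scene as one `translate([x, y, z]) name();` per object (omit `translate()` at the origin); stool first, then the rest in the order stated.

stool();
translate([0, 0, 409]) stool_2();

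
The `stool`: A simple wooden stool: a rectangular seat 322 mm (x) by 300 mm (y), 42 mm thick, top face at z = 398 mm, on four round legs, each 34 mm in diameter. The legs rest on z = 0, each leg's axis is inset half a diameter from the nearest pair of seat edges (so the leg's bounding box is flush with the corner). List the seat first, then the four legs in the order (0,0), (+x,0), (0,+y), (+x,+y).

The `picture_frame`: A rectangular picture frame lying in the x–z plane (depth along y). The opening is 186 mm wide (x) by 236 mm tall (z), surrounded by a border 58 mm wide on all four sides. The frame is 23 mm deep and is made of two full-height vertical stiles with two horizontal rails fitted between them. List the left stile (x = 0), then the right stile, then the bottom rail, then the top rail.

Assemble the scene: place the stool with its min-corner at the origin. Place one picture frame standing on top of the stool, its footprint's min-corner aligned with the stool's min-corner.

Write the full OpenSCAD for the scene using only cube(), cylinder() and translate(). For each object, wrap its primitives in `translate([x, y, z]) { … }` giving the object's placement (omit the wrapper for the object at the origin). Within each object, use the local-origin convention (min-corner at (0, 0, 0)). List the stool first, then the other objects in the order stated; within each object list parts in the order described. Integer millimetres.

translate([0, 0, 356]) cube([322, 300, 42]);
translate([17, 17, 0]) cylinder(h = 356, r = 17);
translate([305, 17, 0]) cylinder(h = 356, r = 17);
translate([17, 283, 0]) cylinder(h = 356, r = 17);
translate([305, 283, 0]) cylinder(h = 356, r = 17);
translate([0, 0, 398]) {
  cube([58, 23, 352]);
  translate([244, 0, 0]) cube([58, 23, 352]);
  translate([58, 0, 0]) cube([186, 23, 58]);
  translate([58, 0, 294]) cube([186, 23, 58]);
}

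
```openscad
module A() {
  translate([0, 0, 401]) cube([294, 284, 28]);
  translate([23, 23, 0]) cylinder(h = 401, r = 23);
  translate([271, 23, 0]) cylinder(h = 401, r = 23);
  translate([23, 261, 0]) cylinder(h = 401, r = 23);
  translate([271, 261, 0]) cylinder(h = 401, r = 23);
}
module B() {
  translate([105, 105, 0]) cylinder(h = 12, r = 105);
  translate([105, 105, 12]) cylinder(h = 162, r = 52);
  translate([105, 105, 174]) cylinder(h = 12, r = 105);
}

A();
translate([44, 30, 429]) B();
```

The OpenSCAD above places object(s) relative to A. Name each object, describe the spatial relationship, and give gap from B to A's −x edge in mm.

A is a stool. B is a spool. The spool is on top of the stool. The gap from the spool to the stool's −x edge is 44 mm.

The spool's min-x is at 44; the stool's min-x is 0; gap = 44 mm.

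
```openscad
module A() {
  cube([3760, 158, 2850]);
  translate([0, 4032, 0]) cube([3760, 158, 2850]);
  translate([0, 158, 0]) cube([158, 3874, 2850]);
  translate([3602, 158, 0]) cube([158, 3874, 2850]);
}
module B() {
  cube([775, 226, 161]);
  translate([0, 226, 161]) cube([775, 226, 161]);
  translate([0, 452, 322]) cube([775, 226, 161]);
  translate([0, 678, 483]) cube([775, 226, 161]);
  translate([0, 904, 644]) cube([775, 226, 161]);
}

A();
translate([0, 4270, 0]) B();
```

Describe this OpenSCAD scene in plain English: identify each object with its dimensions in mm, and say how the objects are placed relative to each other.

A is the wall frame of a small rectangular building: four walls, each 2850 mm tall and 158 mm thick, enclosing a footprint 3760 mm (x) by 4190 mm (y) outside-to-outside, with no floor or roof. The front and back walls (the −y and +y sides) span the full width; the two side walls fit between them.

B is a straight staircase of 5 solid steps. Each step is 775 mm wide (x), 226 mm deep (y, the going) and 161 mm tall (the rise). The first step rests on the floor; each subsequent step sits one going further in +y and one rise higher in +z, directly behind and above the previous step with no overlap.

The staircase is on the floor beside the house frame on its +y side.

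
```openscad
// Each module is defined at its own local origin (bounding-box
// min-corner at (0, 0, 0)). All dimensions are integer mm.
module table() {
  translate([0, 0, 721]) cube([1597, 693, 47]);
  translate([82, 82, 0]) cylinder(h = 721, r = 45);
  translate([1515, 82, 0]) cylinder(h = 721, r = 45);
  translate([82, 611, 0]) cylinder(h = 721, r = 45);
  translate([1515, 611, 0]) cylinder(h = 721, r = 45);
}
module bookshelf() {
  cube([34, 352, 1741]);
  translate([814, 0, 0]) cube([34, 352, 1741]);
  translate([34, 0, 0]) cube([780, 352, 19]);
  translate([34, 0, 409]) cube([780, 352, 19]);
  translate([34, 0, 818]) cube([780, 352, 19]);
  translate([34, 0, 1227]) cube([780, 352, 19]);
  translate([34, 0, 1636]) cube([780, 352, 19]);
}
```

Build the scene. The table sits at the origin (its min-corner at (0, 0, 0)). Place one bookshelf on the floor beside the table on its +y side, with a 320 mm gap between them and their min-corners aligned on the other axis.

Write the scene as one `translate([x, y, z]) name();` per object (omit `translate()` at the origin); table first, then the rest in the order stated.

table();
translate([0, 1013, 0]) bookshelf();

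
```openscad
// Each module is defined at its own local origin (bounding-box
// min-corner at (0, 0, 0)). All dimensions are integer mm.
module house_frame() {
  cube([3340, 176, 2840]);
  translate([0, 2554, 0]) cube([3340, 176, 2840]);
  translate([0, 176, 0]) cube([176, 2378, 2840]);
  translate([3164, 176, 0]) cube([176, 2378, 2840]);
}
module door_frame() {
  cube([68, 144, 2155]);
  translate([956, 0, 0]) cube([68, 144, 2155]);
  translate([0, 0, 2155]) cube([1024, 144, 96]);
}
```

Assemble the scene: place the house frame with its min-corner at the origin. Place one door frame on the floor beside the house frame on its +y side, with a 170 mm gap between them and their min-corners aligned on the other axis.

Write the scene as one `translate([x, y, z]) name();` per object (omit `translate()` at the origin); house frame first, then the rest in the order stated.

house_frame();
translate([0, 2900, 0]) door_frame();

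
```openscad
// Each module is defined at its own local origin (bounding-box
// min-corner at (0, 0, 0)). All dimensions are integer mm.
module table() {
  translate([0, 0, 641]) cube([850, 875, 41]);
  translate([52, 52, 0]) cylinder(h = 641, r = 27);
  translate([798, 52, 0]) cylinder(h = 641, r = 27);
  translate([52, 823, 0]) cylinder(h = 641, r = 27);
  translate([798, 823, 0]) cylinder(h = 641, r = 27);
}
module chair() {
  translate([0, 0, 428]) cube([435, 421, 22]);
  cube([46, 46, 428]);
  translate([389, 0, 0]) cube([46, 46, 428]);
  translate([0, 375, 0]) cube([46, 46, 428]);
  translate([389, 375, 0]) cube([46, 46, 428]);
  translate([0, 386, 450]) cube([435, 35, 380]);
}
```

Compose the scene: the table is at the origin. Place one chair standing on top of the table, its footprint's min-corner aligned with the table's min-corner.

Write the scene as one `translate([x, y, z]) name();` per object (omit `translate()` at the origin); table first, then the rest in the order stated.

table();
translate([0, 0, 682]) chair();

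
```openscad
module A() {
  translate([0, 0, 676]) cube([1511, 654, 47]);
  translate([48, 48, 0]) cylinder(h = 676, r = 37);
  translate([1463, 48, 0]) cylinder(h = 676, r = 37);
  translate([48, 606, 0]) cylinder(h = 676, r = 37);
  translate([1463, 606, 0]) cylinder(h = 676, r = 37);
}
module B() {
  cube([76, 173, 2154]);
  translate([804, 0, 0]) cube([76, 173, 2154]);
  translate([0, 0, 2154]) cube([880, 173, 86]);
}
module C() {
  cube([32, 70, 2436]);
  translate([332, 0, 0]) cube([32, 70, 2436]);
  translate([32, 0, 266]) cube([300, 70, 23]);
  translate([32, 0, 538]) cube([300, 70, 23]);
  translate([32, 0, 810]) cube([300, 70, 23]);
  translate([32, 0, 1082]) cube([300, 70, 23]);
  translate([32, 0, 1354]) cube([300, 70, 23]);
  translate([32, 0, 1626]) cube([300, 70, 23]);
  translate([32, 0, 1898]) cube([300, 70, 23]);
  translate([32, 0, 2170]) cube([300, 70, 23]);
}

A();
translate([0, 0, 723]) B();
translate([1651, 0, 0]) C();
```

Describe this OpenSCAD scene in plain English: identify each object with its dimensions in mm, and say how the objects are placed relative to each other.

A is a table with a 1511×654 mm rectangular top, 47 mm thick, top surface at z = 723 mm, supported by four round legs of 74 mm diameter, each leg's bounding box inset 11 mm from the nearest pair of top edges, running from the floor.

B is a rectangular door frame: two vertical jambs of 76×173 mm section, 2154 mm tall, with a clear opening 728 mm wide between their inner faces. A header 86 mm tall and 173 mm deep lies on top of the jambs and spans the full outside width.

C is a straight ladder. Two 32×70 mm vertical rails, 2436 mm tall, stand 364 mm apart (outside-to-outside) with their front faces coplanar on the −y side. 8 rungs, each 70 mm deep and 23 mm tall, span between the inner faces of the rails, front faces flush with the rails. The lowest rung's underside is at z = 266 mm and rungs are spaced 272 mm apart (underside to underside).

The door frame is on top of the table. The ladder is on the floor beside the table on its +x side.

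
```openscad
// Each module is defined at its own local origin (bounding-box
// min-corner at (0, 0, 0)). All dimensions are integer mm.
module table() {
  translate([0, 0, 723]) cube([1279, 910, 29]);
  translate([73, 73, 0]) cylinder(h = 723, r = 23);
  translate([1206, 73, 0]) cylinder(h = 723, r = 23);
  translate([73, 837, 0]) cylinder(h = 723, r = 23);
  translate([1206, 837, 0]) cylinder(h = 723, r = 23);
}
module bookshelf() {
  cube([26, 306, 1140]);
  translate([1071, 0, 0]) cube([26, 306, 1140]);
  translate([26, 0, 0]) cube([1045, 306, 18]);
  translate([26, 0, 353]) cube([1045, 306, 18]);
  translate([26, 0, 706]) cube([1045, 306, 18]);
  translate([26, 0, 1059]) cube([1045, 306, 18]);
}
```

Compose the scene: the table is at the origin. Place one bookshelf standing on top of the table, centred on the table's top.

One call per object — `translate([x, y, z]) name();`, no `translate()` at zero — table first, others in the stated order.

table();
translate([91, 302, 752]) bookshelf();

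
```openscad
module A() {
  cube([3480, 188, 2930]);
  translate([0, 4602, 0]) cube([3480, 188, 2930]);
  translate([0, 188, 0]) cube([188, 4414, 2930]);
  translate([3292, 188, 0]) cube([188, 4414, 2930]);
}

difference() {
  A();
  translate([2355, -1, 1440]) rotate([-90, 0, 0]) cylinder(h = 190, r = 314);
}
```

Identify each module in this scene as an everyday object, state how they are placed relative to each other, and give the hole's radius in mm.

The subtracted cylinder has r = 314 mm.

A is a house frame. The house frame has a circular hole through its front wall. The hole's radius is 314 mm.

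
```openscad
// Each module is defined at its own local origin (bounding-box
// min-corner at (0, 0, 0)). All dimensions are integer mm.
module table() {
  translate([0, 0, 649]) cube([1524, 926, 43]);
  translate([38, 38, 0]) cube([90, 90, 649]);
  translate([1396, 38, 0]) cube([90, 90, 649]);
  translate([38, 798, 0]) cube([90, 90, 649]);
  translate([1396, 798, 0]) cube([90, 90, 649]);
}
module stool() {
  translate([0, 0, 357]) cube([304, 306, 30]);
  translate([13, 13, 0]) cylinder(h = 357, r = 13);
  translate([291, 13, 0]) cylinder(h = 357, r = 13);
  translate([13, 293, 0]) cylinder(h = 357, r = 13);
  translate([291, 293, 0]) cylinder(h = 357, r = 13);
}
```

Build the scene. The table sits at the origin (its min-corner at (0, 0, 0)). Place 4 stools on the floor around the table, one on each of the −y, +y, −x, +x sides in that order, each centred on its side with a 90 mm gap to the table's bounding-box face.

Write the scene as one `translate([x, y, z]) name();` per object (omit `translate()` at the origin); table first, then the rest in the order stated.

table();
translate([610, -396, 0]) stool();
translate([610, 1016, 0]) stool();
translate([-394, 310, 0]) stool();
translate([1614, 310, 0]) stool();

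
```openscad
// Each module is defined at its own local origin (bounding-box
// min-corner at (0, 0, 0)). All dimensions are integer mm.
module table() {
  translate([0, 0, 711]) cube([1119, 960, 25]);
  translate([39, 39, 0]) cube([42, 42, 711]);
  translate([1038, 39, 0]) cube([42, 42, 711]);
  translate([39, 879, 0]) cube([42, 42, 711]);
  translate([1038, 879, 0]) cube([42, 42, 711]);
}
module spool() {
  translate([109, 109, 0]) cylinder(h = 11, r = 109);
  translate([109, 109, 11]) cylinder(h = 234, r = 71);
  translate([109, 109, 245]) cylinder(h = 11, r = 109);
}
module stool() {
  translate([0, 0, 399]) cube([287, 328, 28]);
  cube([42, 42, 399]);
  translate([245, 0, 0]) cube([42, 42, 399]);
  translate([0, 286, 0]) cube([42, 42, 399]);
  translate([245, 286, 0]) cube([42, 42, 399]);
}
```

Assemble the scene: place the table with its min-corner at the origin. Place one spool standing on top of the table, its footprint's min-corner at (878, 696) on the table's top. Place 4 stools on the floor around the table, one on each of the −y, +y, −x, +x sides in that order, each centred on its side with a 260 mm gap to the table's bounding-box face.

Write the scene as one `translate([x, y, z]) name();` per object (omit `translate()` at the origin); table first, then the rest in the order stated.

table();
translate([878, 696, 736]) spool();
translate([416, -588, 0]) stool();
translate([416, 1220, 0]) stool();
translate([-547, 316, 0]) stool();
translate([1379, 316, 0]) stool();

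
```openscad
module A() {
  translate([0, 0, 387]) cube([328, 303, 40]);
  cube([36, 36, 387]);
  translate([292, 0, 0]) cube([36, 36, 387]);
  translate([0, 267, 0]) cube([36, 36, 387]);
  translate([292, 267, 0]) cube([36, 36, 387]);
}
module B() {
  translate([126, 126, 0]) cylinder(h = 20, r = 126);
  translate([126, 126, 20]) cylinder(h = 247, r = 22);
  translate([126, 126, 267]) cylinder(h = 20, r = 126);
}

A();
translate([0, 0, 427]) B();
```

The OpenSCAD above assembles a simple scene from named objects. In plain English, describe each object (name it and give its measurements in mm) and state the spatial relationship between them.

A is a four-legged stool. The seat is a 328×303×40 mm slab whose top surface is at z = 427 mm; four square legs, each 36×36 mm in cross-section, run from the floor (z = 0) to the underside of the seat, each flush with a corner of the seat.

B is a spool: two coaxial disc flanges of radius 126 mm and thickness 20 mm, joined by a core cylinder of radius 22 mm and height 247 mm. The lower flange rests on z = 0 and the three cylinders share a vertical axis.

The spool is on top of the stool.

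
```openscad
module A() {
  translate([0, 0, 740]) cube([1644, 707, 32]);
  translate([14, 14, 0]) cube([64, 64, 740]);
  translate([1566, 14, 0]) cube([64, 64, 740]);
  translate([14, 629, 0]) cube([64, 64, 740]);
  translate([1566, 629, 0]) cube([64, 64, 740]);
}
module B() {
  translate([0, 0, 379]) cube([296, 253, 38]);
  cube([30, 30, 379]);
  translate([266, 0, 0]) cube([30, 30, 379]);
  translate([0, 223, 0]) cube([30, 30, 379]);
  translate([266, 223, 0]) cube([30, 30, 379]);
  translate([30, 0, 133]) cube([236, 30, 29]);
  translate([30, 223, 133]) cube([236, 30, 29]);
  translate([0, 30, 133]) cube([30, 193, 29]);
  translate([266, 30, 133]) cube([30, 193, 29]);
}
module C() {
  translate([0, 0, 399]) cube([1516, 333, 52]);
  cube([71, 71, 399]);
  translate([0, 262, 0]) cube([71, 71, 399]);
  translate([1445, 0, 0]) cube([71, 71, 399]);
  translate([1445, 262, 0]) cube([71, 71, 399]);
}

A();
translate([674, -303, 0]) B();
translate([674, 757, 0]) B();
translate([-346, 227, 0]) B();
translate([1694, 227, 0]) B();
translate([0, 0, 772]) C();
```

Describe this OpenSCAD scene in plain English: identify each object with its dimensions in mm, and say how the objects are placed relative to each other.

A is a table with a 1644×707 mm rectangular top, 32 mm thick, top surface at z = 772 mm, supported by four 64×64 mm square legs, each inset 14 mm from the nearest pair of top edges, running from the floor.

B is a four-legged stool. The seat is a 296×253×38 mm slab whose top surface is at z = 417 mm; four square legs, each 30×30 mm in cross-section, run from the floor (z = 0) to the underside of the seat, each flush with a corner of the seat. Four stretchers, 30 mm wide and 29 mm tall, connect adjacent legs with their undersides at z = 133 mm, each running between the inner faces of the legs it joins and aligned with the legs' outer faces on the other axis.

C is a long wooden bench with a 1516 mm (x) × 333 mm (y) seat, 52 mm thick, its top surface 451 mm above the floor. Four 71 mm square legs at the seat corners, flush with the edges, run from z = 0 to the seat underside.

Four stools sit around the table at the −y, +y, −x, +x sides. The bench is on top of the table.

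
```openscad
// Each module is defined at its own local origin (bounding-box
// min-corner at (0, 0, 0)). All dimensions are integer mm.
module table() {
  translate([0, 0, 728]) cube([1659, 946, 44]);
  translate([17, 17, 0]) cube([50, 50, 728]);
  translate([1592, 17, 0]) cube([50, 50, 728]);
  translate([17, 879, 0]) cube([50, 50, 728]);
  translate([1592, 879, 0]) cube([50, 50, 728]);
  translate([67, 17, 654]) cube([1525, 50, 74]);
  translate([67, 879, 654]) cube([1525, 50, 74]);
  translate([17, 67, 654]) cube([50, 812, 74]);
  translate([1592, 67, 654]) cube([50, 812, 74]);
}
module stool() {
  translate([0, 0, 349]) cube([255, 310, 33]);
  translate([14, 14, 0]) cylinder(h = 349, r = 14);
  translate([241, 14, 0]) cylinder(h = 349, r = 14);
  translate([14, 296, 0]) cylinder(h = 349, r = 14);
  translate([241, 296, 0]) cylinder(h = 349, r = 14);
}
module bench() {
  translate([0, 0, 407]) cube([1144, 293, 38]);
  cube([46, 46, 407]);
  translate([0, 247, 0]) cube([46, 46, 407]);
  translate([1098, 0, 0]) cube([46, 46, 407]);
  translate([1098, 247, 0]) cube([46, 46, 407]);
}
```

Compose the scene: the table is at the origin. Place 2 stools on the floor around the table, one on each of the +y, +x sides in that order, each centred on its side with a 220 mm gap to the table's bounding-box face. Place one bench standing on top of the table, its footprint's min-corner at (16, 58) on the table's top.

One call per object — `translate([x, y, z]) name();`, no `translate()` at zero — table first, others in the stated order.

table();
translate([702, 1166, 0]) stool();
translate([1879, 318, 0]) stool();
translate([16, 58, 772]) bench();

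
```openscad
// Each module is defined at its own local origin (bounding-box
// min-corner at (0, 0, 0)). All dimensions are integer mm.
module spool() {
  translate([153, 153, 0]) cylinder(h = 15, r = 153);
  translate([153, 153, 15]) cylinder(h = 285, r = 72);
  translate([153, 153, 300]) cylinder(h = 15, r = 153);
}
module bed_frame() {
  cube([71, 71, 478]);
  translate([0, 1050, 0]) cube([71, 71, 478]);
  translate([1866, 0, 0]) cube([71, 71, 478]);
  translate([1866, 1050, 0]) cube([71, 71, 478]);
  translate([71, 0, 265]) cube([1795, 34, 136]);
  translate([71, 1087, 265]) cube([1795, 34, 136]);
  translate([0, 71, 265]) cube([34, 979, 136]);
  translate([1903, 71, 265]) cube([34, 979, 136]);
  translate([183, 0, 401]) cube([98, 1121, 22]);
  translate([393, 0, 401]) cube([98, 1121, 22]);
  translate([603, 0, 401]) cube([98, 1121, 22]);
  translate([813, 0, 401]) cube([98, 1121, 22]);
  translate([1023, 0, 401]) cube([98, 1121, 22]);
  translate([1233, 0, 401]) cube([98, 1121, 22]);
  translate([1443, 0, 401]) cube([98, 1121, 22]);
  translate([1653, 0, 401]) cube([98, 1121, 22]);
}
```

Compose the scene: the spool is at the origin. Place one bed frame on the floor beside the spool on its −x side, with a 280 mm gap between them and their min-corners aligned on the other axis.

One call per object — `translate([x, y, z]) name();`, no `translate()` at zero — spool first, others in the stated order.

spool();
translate([-2217, 0, 0]) bed_frame();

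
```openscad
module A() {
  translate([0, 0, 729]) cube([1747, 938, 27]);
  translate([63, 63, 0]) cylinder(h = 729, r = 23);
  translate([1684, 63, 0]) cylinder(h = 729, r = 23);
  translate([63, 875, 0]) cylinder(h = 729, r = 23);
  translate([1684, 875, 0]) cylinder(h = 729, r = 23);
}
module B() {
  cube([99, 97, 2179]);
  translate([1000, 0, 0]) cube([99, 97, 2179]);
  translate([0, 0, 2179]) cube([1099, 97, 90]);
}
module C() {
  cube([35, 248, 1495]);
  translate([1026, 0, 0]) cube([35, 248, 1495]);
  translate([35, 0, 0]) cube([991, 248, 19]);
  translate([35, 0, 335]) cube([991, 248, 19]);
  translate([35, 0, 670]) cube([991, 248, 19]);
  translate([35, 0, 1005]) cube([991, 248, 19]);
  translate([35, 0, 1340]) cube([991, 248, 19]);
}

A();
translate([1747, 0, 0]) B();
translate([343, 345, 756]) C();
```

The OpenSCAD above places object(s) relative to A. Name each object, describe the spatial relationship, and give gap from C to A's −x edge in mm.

A is a table. B is a door frame. C is a bookshelf. The door frame is against the table's +x side, with their −y faces flush. The bookshelf is on top of the table, centred. The gap from the bookshelf to the table's −x edge is 343 mm.

The bookshelf's min-x is at 343; the table's min-x is 0; gap = 343 mm.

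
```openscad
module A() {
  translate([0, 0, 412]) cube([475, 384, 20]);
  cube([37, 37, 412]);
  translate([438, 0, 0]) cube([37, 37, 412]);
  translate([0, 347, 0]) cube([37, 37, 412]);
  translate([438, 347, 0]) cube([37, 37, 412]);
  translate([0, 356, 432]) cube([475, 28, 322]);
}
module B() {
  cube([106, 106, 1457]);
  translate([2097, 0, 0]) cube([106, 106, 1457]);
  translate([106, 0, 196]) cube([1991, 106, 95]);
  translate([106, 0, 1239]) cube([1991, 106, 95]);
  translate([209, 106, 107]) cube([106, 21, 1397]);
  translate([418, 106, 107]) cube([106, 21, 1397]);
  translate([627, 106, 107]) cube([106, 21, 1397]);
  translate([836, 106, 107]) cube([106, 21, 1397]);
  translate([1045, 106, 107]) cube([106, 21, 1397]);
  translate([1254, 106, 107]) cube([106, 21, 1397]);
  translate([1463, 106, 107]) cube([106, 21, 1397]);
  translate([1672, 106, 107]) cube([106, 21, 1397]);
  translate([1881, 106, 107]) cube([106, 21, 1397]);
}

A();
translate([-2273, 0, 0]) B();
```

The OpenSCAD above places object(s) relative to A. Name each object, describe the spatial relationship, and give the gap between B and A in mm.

The fence section's nearest face is 70 mm from the chair's −x face.

A is a chair. B is a fence section. The fence section is on the floor beside the chair on its −x side. The gap between the fence section and the chair is 70 mm.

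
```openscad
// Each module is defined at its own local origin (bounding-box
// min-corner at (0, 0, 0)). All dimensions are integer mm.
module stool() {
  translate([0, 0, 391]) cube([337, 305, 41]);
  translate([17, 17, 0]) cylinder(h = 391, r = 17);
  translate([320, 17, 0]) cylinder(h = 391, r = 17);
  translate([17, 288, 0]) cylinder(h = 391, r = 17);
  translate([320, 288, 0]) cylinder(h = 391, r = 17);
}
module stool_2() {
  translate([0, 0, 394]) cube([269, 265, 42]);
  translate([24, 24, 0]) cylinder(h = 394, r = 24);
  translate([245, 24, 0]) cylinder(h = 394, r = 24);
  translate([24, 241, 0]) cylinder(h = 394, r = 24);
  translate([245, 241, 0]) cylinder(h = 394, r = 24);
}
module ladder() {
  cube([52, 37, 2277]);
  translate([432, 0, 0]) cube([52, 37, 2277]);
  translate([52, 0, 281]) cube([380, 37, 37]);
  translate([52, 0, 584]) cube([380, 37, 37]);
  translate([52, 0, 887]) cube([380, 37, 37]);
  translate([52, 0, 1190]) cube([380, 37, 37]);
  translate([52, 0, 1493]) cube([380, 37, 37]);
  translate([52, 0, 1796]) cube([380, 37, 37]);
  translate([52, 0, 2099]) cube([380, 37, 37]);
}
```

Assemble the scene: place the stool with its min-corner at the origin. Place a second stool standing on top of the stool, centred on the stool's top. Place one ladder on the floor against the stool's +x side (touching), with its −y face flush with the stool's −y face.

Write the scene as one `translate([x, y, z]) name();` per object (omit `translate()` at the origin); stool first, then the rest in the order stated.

stool();
translate([34, 20, 432]) stool_2();
translate([337, 0, 0]) ladder();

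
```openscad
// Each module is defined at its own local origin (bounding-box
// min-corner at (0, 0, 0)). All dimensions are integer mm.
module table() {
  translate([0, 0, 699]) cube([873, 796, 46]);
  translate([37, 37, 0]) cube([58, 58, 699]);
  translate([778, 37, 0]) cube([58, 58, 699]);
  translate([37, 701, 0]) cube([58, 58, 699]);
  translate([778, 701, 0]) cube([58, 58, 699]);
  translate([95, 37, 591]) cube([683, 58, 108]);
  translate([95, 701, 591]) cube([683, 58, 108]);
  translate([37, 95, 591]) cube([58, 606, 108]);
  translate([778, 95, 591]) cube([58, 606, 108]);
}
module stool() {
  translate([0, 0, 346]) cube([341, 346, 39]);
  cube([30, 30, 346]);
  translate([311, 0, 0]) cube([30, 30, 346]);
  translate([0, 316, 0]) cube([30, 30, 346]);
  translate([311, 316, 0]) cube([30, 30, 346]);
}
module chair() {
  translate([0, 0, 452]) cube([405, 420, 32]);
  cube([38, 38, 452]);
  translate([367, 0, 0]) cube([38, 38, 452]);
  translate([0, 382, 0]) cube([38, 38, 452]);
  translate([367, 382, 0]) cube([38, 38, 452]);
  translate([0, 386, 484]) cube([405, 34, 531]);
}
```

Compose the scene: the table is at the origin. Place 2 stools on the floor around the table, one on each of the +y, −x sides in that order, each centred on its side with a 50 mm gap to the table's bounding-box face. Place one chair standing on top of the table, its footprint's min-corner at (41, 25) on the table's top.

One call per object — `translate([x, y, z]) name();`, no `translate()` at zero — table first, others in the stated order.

table();
translate([266, 846, 0]) stool();
translate([-391, 225, 0]) stool();
translate([41, 25, 745]) chair();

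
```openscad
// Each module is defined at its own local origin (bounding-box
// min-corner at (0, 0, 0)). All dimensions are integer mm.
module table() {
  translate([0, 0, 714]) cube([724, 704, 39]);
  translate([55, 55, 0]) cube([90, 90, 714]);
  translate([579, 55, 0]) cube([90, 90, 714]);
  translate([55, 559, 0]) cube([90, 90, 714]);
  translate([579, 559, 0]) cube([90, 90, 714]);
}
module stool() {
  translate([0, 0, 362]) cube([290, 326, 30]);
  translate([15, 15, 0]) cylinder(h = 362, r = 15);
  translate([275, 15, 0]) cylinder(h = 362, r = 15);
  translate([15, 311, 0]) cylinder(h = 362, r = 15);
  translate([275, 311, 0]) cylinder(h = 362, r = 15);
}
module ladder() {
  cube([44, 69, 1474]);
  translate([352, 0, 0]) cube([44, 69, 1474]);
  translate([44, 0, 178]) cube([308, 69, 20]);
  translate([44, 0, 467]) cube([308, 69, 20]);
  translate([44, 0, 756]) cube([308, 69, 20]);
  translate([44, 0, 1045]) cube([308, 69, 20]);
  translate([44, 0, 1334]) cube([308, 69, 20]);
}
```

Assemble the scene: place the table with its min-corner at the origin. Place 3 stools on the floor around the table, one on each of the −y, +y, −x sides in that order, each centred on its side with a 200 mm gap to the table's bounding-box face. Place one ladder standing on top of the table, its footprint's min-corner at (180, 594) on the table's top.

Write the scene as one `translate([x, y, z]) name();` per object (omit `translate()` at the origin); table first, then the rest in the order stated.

table();
translate([217, -526, 0]) stool();
translate([217, 904, 0]) stool();
translate([-490, 189, 0]) stool();
translate([180, 594, 753]) ladder();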